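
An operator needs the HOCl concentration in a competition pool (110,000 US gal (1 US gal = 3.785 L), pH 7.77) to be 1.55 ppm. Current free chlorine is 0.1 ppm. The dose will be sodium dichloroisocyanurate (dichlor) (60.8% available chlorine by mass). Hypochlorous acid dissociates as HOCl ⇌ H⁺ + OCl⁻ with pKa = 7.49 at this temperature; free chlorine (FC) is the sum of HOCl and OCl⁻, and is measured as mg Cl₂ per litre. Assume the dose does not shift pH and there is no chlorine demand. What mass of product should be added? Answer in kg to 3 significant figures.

Volume: 110,000 US gal × 3.785 L/gal = 416,350 L.
[OCl⁻]/[HOCl] = 10^(pH − pKa) = 10^(7.77 − 7.49) = 1.905; fraction as HOCl = 1/(1 + 1.905) = 0.3442.
Free chlorine required for 1.55 ppm HOCl: 1.55 / 0.3442 = 4.503 ppm.
FC to add: 4.503 − 0.1 = 4.403 mg/L as Cl₂.
Cl₂ equivalent: 4.403 mg/L × 416,350 L = 1833 g.
Product at 60.8% available Cl: 1833 / 0.608 = 3015 g.

3.02 kg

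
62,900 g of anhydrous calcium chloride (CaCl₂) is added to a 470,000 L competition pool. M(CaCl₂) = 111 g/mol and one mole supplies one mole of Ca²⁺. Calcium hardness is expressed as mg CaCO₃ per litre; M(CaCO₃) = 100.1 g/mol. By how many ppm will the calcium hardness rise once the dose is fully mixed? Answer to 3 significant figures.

Moles of Ca²⁺: 62,900 g ÷ 111 g/mol = 566.7 mol.
As CaCO₃: 566.7 mol × 100.1 g/mol = 56,720 g.
Rise: 56,720 g / 470,000 L × 1000 = 120.7 mg/L.

121 ppm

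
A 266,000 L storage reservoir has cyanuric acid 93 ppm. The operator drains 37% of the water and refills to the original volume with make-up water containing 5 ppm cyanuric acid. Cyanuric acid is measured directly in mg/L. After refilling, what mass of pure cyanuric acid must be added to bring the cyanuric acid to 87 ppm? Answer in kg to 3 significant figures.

7.06 kg

After draining 37% and refilling: 93 × 0.63 + 5 × 0.37 = 60.44 ppm.
Deficit to target: 87 − 60.44 = 26.56 mg/L.
Mass: 26.56 mg/L × 266,000 L = 7065 g cyanuric acid.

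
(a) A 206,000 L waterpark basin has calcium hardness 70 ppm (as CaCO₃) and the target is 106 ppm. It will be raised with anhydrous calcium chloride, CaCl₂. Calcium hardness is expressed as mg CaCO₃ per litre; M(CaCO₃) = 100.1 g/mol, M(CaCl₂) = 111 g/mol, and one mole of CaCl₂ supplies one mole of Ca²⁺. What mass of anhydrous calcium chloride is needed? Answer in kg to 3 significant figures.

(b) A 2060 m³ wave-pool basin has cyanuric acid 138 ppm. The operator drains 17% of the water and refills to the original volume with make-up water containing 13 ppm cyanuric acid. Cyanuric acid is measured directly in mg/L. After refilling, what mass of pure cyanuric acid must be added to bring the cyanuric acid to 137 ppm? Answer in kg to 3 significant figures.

(a) 8.22 kg; (b) 41.7 kg

(a) Hardness to add: (106 − 70) = 36 mg/L as CaCO₃ × 206,000 L = 7416 g as CaCO₃.
(a) Moles of Ca²⁺ (1 mol Ca²⁺ ≡ 1 mol CaCO₃): 7416 / 100.1 g/mol = 74.09 mol.
(a) Mass of CaCl₂: 74.09 × 111 = 8224 g.

(b) Volume: 2060 m³ = 2,060,000 L.
(b) After draining 17% and refilling: 138 × 0.83 + 13 × 0.17 = 116.75 ppm.
(b) Deficit to target: 137 − 116.75 = 20.25 mg/L.
(b) Mass: 20.25 mg/L × 2,060,000 L = 41,720 g cyanuric acid.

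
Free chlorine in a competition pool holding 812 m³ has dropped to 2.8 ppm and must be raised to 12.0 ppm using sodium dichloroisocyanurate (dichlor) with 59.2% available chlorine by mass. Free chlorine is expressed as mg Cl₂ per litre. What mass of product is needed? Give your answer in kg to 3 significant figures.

12.6 kg

Volume: 812 m³ = 812,000 L.
Chlorine deficit: 12.0 − 2.8 = 9.2 ppm = 9.2 mg/L as Cl₂.
Cl₂ equivalent needed: 9.2 mg/L × 812,000 L = 7,470,000 mg = 7470 g.
Product at 59.2% available chlorine: 7470 / 0.592 = 12,620 g.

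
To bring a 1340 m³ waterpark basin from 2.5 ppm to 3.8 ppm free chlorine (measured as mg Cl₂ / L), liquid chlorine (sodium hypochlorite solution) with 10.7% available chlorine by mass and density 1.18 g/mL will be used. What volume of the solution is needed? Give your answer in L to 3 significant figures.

Volume: 1340 m³ = 1,340,000 L.
Chlorine deficit: 3.8 − 2.5 = 1.3 ppm = 1.3 mg/L as Cl₂.
Cl₂ equivalent needed: 1.3 mg/L × 1,340,000 L = 1,742,000 mg = 1742 g.
Product at 10.7% available chlorine: 1742 / 0.107 = 16,280 g.
Volume at density 1.18 g/mL: 16,280 g ÷ 1.18 g/mL = 13,800 mL.

13.8 L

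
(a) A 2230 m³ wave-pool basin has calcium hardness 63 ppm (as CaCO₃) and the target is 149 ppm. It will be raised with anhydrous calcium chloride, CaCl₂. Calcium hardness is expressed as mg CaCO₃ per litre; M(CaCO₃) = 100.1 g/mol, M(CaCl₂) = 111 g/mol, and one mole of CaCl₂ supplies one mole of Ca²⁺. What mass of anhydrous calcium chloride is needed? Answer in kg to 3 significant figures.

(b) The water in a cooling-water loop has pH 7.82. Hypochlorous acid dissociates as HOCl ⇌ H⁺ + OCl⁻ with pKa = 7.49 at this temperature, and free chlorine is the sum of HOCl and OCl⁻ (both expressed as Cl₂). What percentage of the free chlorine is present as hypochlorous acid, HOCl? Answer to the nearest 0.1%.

(a) Volume: 2230 m³ = 2,230,000 L.
(a) Hardness to add: (149 − 63) = 86 mg/L as CaCO₃ × 2,230,000 L = 191,800 g as CaCO₃.
(a) Moles of Ca²⁺ (1 mol Ca²⁺ ≡ 1 mol CaCO₃): 191,800 / 100.1 g/mol = 1916 mol.
(a) Mass of CaCl₂: 1916 × 111 = 212,700 g.

(b) [OCl⁻]/[HOCl] = 10^(pH − pKa) = 10^(7.82 − 7.49) = 10^0.33 = 2.138.
(b) Fraction as HOCl = 1 / (1 + 2.138) = 0.3187.

(a) 213 kg; (b) 31.9%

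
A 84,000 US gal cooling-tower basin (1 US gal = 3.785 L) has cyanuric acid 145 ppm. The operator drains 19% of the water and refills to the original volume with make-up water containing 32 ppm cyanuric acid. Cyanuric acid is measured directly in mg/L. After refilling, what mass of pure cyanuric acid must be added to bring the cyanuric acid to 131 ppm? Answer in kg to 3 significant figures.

Volume: 84,000 US gal × 3.785 L/gal = 317,940 L.
After draining 19% and refilling: 145 × 0.81 + 32 × 0.19 = 123.53 ppm.
Deficit to target: 131 − 123.53 = 7.47 mg/L.
Mass: 7.47 mg/L × 317,940 L = 2375 g cyanuric acid.

2.38 kg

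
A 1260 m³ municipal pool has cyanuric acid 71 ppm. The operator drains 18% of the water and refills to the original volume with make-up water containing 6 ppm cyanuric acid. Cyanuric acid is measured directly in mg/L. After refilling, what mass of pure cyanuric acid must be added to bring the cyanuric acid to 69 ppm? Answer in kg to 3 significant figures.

12.2 kg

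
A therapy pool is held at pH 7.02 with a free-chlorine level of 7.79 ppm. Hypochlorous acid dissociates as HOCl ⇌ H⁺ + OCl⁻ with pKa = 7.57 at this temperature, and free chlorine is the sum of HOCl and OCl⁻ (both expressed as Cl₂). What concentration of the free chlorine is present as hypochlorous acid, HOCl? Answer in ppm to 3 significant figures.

6.08 ppm

[OCl⁻]/[HOCl] = 10^(pH − pKa) = 10^(7.02 − 7.57) = 10^-0.55 = 0.2818.
Fraction as HOCl = 1 / (1 + 0.2818) = 0.7801.
HOCl = 0.7801 × 7.79 ppm = 6.077 ppm.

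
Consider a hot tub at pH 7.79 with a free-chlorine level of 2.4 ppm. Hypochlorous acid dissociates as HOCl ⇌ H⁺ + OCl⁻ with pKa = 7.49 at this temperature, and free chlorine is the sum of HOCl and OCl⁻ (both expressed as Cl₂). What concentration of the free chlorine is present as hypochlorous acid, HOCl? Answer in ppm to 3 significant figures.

0.801 ppm

[OCl⁻]/[HOCl] = 10^(pH − pKa) = 10^(7.79 − 7.49) = 10^0.30 = 1.995.
Fraction as HOCl = 1 / (1 + 1.995) = 0.3339.
HOCl = 0.3339 × 2.4 ppm = 0.8013 ppm.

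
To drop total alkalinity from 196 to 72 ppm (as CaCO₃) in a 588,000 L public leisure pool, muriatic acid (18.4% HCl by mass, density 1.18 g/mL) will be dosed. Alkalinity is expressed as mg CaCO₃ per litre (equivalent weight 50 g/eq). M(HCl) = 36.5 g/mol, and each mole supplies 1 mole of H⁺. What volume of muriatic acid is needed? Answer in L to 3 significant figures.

Alkalinity to neutralize: (196 − 72) = 124 mg/L as CaCO₃ × 588,000 L = 72,910 g as CaCO₃.
Equivalents of H⁺ required: 72,910 ÷ 50 g/eq = 1458 eq = 1458 mol HCl.
Mass of HCl: 1458 × 36.5 = 53,230 g.
Mass of 18.4% solution: 53,230 / 0.184 = 289,300 g.
Volume: 289,300 g ÷ 1.18 g/mL = 245,100 mL.

245 L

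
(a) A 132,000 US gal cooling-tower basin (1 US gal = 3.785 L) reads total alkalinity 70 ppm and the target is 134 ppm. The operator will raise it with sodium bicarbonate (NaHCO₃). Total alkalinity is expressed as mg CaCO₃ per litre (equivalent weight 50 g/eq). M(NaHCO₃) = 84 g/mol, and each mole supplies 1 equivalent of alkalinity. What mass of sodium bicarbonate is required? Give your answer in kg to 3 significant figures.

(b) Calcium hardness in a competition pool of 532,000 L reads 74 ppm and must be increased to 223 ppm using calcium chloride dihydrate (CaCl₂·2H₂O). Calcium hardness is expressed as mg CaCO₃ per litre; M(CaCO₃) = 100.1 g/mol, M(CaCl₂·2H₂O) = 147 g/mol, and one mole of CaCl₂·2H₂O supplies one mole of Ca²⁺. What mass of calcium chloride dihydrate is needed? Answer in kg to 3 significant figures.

(a) Volume: 132,000 US gal × 3.785 L/gal = 499,620 L.
(a) Alkalinity to add: (134 − 70) = 64 mg/L as CaCO₃ × 499,620 L = 31,980 g as CaCO₃.
(a) Equivalents: 31,980 g ÷ 50 g/eq = 639.5 eq.
(a) NaHCO₃ supplies 1 eq per mole → 639.5 mol.
(a) Mass: 639.5 mol × 84 g/mol = 53,720 g.

(b) Hardness to add: (223 − 74) = 149 mg/L as CaCO₃ × 532,000 L = 79,270 g as CaCO₃.
(b) Moles of Ca²⁺ (1 mol Ca²⁺ ≡ 1 mol CaCO₃): 79,270 / 100.1 g/mol = 791.9 mol.
(b) Mass of CaCl₂·2H₂O: 791.9 × 147 = 116,400 g.

(a) 53.7 kg; (b) 116 kg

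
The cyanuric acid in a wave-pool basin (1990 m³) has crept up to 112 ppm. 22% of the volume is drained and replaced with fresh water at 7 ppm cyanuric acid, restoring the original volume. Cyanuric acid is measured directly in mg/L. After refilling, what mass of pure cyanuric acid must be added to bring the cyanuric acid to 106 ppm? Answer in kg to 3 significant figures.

34.0 kg

Volume: 1990 m³ = 1,990,000 L.
After draining 22% and refilling: 112 × 0.78 + 7 × 0.22 = 88.9 ppm.
Deficit to target: 106 − 88.9 = 17.1 mg/L.
Mass: 17.1 mg/L × 1,990,000 L = 34,030 g cyanuric acid.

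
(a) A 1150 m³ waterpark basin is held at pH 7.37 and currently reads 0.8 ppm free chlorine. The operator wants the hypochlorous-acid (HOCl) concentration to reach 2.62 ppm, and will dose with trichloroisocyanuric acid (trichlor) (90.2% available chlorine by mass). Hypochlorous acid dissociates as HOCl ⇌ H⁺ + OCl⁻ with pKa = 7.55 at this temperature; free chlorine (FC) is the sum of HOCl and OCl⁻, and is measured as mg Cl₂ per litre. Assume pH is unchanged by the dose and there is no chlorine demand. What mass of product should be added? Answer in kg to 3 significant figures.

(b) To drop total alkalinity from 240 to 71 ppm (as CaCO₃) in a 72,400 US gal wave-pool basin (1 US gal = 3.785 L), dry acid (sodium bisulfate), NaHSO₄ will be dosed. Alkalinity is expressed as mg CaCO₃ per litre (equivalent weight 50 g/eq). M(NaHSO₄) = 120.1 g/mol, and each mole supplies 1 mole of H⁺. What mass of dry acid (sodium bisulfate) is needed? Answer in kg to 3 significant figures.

(a) 4.53 kg; (b) 111 kg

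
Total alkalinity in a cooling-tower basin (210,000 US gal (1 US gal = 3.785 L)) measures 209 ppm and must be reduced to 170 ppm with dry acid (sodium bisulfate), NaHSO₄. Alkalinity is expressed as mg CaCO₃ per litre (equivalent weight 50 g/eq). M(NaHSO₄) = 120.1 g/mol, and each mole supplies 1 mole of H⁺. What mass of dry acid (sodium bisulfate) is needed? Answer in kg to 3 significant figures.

74.5 kg

Volume: 210,000 US gal × 3.785 L/gal = 794,850 L.
Alkalinity to neutralize: (209 − 170) = 39 mg/L as CaCO₃ × 794,850 L = 31,000 g as CaCO₃.
Equivalents of H⁺ required: 31,000 ÷ 50 g/eq = 620 eq = 620 mol NaHSO₄.
Mass of NaHSO₄: 620 × 120.1 = 74,460 g.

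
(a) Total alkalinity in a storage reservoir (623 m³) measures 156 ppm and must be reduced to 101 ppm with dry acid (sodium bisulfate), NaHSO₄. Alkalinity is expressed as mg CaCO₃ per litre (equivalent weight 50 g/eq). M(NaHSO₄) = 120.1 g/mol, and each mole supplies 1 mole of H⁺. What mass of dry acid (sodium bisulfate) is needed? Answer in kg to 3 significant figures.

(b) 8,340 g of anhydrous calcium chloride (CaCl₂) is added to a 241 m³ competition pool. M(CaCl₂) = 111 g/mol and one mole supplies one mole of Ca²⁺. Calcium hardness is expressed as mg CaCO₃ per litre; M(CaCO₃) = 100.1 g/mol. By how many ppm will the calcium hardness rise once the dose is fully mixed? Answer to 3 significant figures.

(a) 82.3 kg; (b) 31.2 ppm

(a) Volume: 623 m³ = 623,000 L.
(a) Alkalinity to neutralize: (156 − 101) = 55 mg/L as CaCO₃ × 623,000 L = 34,260 g as CaCO₃.
(a) Equivalents of H⁺ required: 34,260 ÷ 50 g/eq = 685.3 eq = 685.3 mol NaHSO₄.
(a) Mass of NaHSO₄: 685.3 × 120.1 = 82,300 g.

(b) Volume: 241 m³ = 241,000 L.
(b) Moles of Ca²⁺: 8,340 g ÷ 111 g/mol = 75.14 mol.
(b) As CaCO₃: 75.14 mol × 100.1 g/mol = 7521 g.
(b) Rise: 7521 g / 241,000 L × 1000 = 31.21 mg/L.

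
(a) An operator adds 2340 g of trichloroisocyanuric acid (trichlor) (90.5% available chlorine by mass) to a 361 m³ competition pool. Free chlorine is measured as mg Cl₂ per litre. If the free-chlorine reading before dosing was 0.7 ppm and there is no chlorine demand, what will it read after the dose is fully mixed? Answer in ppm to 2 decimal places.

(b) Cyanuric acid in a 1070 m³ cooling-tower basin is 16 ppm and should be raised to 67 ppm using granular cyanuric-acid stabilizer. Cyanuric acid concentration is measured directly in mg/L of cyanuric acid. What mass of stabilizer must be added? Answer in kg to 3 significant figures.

(a) Volume: 361 m³ = 361,000 L.
(a) Available chlorine delivered: 2340 g × 0.905 = 2118 g as Cl₂.
(a) Concentration rise: 2118 g / 361,000 L = 5.866 mg/L = 5.87 ppm.
(a) Final FC: 0.7 + 5.87 = 6.57 ppm.

(b) Volume: 1070 m³ = 1,070,000 L.
(b) CYA to add: (67 − 16) = 51 mg/L × 1,070,000 L = 54,570 g cyanuric acid.

(a) 6.57 ppm; (b) 54.6 kg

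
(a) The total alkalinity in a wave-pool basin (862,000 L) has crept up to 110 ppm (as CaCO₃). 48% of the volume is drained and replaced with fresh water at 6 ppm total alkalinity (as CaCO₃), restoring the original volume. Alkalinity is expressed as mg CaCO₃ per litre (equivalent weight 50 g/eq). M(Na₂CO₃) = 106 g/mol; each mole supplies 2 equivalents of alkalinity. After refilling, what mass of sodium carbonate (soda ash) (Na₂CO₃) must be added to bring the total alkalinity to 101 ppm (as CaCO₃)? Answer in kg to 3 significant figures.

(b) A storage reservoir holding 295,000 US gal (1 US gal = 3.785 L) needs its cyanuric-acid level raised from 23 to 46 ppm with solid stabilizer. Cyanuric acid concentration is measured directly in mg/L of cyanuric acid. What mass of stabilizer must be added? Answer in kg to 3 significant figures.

(a) 37.4 kg; (b) 25.7 kg

(a) After draining 48% and refilling: 110 × 0.52 + 6 × 0.48 = 60.08 ppm.
(a) Deficit to target: 101 − 60.08 = 40.92 mg/L.
(a) As CaCO₃: 40.92 mg/L × 862,000 L = 35,270 g; ÷ 50 g/eq ÷ 2 = 352.7 mol Na₂CO₃.
(a) Mass: 352.7 × 106 = 37,390 g.

(b) Volume: 295,000 US gal × 3.785 L/gal = 1,116,575 L.
(b) CYA to add: (46 − 23) = 23 mg/L × 1,116,575 L = 25,680 g cyanuric acid.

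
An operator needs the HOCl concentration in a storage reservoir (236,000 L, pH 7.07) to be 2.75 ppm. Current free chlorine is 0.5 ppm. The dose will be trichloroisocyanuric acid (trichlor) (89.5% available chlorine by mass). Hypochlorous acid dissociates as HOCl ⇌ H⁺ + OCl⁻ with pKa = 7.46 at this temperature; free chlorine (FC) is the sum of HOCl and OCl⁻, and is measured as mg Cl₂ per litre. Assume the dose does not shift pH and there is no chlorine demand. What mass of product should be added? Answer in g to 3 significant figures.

889 g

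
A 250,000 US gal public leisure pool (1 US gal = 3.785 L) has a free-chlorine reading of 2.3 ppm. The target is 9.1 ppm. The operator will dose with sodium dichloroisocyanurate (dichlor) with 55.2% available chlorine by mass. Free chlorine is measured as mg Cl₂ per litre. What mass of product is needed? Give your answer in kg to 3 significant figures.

Volume: 250,000 US gal × 3.785 L/gal = 946,250 L.
Chlorine deficit: 9.1 − 2.3 = 6.8 ppm = 6.8 mg/L as Cl₂.
Cl₂ equivalent needed: 6.8 mg/L × 946,250 L = 6,434,000 mg = 6434 g.
Product at 55.2% available chlorine: 6434 / 0.552 = 11,660 g.

11.7 kg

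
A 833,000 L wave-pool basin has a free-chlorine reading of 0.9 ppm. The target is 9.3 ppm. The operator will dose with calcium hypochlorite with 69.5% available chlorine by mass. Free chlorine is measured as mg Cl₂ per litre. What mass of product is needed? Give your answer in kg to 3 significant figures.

Chlorine deficit: 9.3 − 0.9 = 8.4 ppm = 8.4 mg/L as Cl₂.
Cl₂ equivalent needed: 8.4 mg/L × 833,000 L = 6,997,000 mg = 6997 g.
Product at 69.5% available chlorine: 6997 / 0.695 = 10,070 g.

10.1 kg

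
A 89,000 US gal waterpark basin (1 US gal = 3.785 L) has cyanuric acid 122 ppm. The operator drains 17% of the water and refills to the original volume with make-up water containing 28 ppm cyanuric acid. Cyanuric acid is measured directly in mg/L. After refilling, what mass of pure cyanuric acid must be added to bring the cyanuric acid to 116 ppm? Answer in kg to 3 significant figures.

3.36 kg

Volume: 89,000 US gal × 3.785 L/gal = 336,865 L.
After draining 17% and refilling: 122 × 0.83 + 28 × 0.17 = 106.02 ppm.
Deficit to target: 116 − 106.02 = 9.98 mg/L.
Mass: 9.98 mg/L × 336,865 L = 3362 g cyanuric acid.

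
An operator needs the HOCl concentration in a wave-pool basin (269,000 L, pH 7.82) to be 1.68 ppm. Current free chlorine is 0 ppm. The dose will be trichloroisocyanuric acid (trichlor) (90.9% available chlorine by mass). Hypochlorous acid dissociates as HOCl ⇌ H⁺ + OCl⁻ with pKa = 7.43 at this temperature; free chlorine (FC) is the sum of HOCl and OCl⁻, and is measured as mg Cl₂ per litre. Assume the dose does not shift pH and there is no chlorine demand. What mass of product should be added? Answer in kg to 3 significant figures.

[OCl⁻]/[HOCl] = 10^(pH − pKa) = 10^(7.82 − 7.43) = 2.455; fraction as HOCl = 1/(1 + 2.455) = 0.2895.
Free chlorine required for 1.68 ppm HOCl: 1.68 / 0.2895 = 5.804 ppm.
FC to add: 5.804 − 0 = 5.804 mg/L as Cl₂.
Cl₂ equivalent: 5.804 mg/L × 269,000 L = 1561 g.
Product at 90.9% available Cl: 1561 / 0.909 = 1718 g.

1.72 kg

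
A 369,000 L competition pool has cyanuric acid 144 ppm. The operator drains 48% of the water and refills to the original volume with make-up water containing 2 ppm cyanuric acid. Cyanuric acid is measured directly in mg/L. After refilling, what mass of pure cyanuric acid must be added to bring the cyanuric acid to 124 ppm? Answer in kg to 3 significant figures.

17.8 kg

After draining 48% and refilling: 144 × 0.52 + 2 × 0.48 = 75.84 ppm.
Deficit to target: 124 − 75.84 = 48.16 mg/L.
Mass: 48.16 mg/L × 369,000 L = 17,770 g cyanuric acid.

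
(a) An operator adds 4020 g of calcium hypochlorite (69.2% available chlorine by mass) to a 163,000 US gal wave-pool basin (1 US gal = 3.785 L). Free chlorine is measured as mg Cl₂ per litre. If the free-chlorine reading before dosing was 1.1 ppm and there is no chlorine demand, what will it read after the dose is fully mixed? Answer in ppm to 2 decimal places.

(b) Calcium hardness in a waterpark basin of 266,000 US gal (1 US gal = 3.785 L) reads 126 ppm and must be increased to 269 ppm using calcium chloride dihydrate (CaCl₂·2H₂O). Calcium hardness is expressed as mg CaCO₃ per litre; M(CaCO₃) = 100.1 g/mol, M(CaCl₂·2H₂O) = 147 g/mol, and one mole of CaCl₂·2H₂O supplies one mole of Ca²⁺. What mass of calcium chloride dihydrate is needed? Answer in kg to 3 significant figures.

(a) 5.61 ppm; (b) 211 kg

(a) Volume: 163,000 US gal × 3.785 L/gal = 616,955 L.
(a) Available chlorine delivered: 4020 g × 0.692 = 2782 g as Cl₂.
(a) Concentration rise: 2782 g / 616,955 L = 4.509 mg/L = 4.51 ppm.
(a) Final FC: 1.1 + 4.51 = 5.61 ppm.

(b) Volume: 266,000 US gal × 3.785 L/gal = 1,006,810 L.
(b) Hardness to add: (269 − 126) = 143 mg/L as CaCO₃ × 1,006,810 L = 144,000 g as CaCO₃.
(b) Moles of Ca²⁺ (1 mol Ca²⁺ ≡ 1 mol CaCO₃): 144,000 / 100.1 g/mol = 1438 mol.
(b) Mass of CaCl₂·2H₂O: 1438 × 147 = 211,400 g.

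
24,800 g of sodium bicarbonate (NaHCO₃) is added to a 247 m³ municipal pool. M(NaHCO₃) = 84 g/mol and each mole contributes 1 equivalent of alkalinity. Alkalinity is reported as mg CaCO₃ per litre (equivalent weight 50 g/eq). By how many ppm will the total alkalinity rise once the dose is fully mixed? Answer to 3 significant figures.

59.8 ppm

Volume: 247 m³ = 247,000 L.
Moles of NaHCO₃: 24,800 g ÷ 84 g/mol = 295.2 mol → 295.2 eq of alkalinity.
As CaCO₃: 295.2 eq × 50 g/eq = 14,760 g.
Rise: 14,760 g / 247,000 L × 1000 = 59.76 mg/L.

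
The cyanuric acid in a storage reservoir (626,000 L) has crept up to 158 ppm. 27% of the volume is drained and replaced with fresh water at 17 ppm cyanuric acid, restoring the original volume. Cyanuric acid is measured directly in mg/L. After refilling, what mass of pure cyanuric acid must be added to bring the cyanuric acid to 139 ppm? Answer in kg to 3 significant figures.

11.9 kg

After draining 27% and refilling: 158 × 0.73 + 17 × 0.27 = 119.93 ppm.
Deficit to target: 139 − 119.93 = 19.07 mg/L.
Mass: 19.07 mg/L × 626,000 L = 11,940 g cyanuric acid.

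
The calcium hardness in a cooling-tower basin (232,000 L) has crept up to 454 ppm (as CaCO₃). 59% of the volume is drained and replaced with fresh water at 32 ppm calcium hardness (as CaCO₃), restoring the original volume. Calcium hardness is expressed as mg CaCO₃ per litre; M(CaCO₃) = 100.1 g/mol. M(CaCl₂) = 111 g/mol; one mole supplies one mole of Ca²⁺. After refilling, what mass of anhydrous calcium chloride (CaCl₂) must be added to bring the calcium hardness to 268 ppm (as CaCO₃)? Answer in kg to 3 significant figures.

After draining 59% and refilling: 454 × 0.41 + 32 × 0.59 = 205.02 ppm.
Deficit to target: 268 − 205.02 = 62.98 mg/L.
As CaCO₃: 62.98 mg/L × 232,000 L = 14,610 g; ÷ 100.1 = 146 mol Ca²⁺.
Mass: 146 × 111 = 16,200 g.

16.2 kg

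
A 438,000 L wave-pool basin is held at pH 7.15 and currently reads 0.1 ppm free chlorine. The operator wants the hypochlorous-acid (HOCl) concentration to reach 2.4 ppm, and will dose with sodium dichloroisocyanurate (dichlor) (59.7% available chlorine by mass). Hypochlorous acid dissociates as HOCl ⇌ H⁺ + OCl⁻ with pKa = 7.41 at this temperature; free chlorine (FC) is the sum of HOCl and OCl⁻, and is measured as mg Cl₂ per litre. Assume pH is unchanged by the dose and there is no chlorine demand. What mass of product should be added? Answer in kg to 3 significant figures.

[OCl⁻]/[HOCl] = 10^(pH − pKa) = 10^(7.15 − 7.41) = 0.5495; fraction as HOCl = 1/(1 + 0.5495) = 0.6454.
Free chlorine required for 2.4 ppm HOCl: 2.4 / 0.6454 = 3.719 ppm.
FC to add: 3.719 − 0.1 = 3.619 mg/L as Cl₂.
Cl₂ equivalent: 3.619 mg/L × 438,000 L = 1585 g.
Product at 59.7% available Cl: 1585 / 0.597 = 2655 g.

2.66 kg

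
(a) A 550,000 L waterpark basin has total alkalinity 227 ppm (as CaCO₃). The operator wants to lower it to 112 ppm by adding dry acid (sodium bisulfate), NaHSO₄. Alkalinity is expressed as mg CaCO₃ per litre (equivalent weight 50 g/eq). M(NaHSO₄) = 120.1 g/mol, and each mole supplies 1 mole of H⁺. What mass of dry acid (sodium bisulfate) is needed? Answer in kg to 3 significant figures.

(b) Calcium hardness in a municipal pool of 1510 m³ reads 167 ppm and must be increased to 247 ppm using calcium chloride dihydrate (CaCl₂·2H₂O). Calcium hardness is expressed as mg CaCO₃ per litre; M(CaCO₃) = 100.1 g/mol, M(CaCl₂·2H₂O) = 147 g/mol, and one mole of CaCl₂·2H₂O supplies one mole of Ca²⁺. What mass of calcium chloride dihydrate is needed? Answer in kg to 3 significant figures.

(a) 152 kg; (b) 177 kg

(a) Alkalinity to neutralize: (227 − 112) = 115 mg/L as CaCO₃ × 550,000 L = 63,250 g as CaCO₃.
(a) Equivalents of H⁺ required: 63,250 ÷ 50 g/eq = 1265 eq = 1265 mol NaHSO₄.
(a) Mass of NaHSO₄: 1265 × 120.1 = 151,900 g.

(b) Volume: 1510 m³ = 1,510,000 L.
(b) Hardness to add: (247 − 167) = 80 mg/L as CaCO₃ × 1,510,000 L = 120,800 g as CaCO₃.
(b) Moles of Ca²⁺ (1 mol Ca²⁺ ≡ 1 mol CaCO₃): 120,800 / 100.1 g/mol = 1207 mol.
(b) Mass of CaCl₂·2H₂O: 1207 × 147 = 177,400 g.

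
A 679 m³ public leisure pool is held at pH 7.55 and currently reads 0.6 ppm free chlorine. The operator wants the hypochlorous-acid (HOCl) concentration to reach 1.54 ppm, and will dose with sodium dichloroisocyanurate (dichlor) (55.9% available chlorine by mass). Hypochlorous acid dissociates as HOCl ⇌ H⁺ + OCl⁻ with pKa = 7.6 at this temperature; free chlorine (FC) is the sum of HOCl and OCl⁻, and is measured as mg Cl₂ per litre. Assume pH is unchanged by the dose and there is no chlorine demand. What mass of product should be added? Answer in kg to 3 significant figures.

Volume: 679 m³ = 679,000 L.
[OCl⁻]/[HOCl] = 10^(pH − pKa) = 10^(7.55 − 7.6) = 0.8913; fraction as HOCl = 1/(1 + 0.8913) = 0.5288.
Free chlorine required for 1.54 ppm HOCl: 1.54 / 0.5288 = 2.913 ppm.
FC to add: 2.913 − 0.6 = 2.313 mg/L as Cl₂.
Cl₂ equivalent: 2.313 mg/L × 679,000 L = 1570 g.
Product at 55.9% available Cl: 1570 / 0.559 = 2809 g.

2.81 kg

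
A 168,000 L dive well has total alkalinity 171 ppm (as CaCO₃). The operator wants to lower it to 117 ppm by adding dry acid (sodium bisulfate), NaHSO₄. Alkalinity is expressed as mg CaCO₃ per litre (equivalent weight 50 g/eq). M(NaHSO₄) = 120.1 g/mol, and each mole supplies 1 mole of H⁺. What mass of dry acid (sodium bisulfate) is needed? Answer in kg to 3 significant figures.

21.8 kg

Alkalinity to neutralize: (171 − 117) = 54 mg/L as CaCO₃ × 168,000 L = 9072 g as CaCO₃.
Equivalents of H⁺ required: 9072 ÷ 50 g/eq = 181.4 eq = 181.4 mol NaHSO₄.
Mass of NaHSO₄: 181.4 × 120.1 = 21,790 g.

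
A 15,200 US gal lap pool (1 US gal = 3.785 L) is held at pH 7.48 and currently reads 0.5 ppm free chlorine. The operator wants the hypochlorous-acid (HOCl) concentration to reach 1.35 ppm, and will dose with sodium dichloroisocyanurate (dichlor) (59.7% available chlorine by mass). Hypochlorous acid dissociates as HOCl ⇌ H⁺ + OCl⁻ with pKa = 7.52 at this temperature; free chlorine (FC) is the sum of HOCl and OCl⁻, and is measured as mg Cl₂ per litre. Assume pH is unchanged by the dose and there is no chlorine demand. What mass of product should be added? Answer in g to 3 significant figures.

Volume: 15,200 US gal × 3.785 L/gal = 57,532 L.
[OCl⁻]/[HOCl] = 10^(pH − pKa) = 10^(7.48 − 7.52) = 0.912; fraction as HOCl = 1/(1 + 0.912) = 0.523.
Free chlorine required for 1.35 ppm HOCl: 1.35 / 0.523 = 2.581 ppm.
FC to add: 2.581 − 0.5 = 2.081 mg/L as Cl₂.
Cl₂ equivalent: 2.081 mg/L × 57,532 L = 119.7 g.
Product at 59.7% available Cl: 119.7 / 0.597 = 200.6 g.

201 g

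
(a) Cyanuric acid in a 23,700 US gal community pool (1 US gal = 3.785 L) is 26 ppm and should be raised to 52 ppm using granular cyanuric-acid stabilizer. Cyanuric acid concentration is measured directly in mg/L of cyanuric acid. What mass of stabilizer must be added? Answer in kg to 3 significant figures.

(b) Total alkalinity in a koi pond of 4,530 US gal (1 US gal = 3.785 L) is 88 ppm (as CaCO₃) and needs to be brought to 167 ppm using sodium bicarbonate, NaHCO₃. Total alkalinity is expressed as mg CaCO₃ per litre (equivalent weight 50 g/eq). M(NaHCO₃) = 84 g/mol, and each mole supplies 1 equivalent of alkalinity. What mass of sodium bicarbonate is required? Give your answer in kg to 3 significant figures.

(a) 2.33 kg; (b) 2.28 kg

(a) Volume: 23,700 US gal × 3.785 L/gal = 89,704 L.
(a) CYA to add: (52 − 26) = 26 mg/L × 89,704 L = 2332 g cyanuric acid.

(b) Volume: 4,530 US gal × 3.785 L/gal = 17,146 L.
(b) Alkalinity to add: (167 − 88) = 79 mg/L as CaCO₃ × 17,146 L = 1355 g as CaCO₃.
(b) Equivalents: 1355 g ÷ 50 g/eq = 27.09 eq.
(b) NaHCO₃ supplies 1 eq per mole → 27.09 mol.
(b) Mass: 27.09 mol × 84 g/mol = 2276 g.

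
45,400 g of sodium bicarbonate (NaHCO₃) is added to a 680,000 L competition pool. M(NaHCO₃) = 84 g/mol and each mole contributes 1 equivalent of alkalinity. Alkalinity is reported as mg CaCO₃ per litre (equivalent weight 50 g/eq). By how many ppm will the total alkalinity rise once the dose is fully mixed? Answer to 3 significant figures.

39.7 ppm

Moles of NaHCO₃: 45,400 g ÷ 84 g/mol = 540.5 mol → 540.5 eq of alkalinity.
As CaCO₃: 540.5 eq × 50 g/eq = 27,020 g.
Rise: 27,020 g / 680,000 L × 1000 = 39.74 mg/L.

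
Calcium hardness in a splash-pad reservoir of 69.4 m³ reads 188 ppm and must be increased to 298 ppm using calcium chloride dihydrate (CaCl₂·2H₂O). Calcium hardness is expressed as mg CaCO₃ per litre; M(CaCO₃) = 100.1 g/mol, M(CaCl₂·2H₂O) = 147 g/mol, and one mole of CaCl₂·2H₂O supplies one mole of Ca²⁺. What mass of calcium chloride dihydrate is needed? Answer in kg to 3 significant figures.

11.2 kg

Volume: 69.4 m³ = 69,400 L.
Hardness to add: (298 − 188) = 110 mg/L as CaCO₃ × 69,400 L = 7634 g as CaCO₃.
Moles of Ca²⁺ (1 mol Ca²⁺ ≡ 1 mol CaCO₃): 7634 / 100.1 g/mol = 76.26 mol.
Mass of CaCl₂·2H₂O: 76.26 × 147 = 11,210 g.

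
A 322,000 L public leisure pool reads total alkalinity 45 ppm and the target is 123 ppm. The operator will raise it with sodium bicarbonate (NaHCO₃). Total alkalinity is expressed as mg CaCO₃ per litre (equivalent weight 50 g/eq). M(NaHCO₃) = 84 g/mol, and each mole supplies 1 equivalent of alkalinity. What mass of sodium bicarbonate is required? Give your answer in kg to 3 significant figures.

42.2 kg

Alkalinity to add: (123 − 45) = 78 mg/L as CaCO₃ × 322,000 L = 25,120 g as CaCO₃.
Equivalents: 25,120 g ÷ 50 g/eq = 502.3 eq.
NaHCO₃ supplies 1 eq per mole → 502.3 mol.
Mass: 502.3 mol × 84 g/mol = 42,190 g.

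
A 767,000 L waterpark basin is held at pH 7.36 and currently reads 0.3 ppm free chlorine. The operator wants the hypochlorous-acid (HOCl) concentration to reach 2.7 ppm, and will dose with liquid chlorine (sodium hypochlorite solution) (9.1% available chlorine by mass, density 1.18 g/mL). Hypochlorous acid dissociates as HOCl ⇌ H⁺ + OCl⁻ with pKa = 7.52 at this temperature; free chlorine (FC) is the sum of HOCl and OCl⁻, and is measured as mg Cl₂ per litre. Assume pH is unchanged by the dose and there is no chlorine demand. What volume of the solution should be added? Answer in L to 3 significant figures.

[OCl⁻]/[HOCl] = 10^(pH − pKa) = 10^(7.36 − 7.52) = 0.6918; fraction as HOCl = 1/(1 + 0.6918) = 0.5911.
Free chlorine required for 2.7 ppm HOCl: 2.7 / 0.5911 = 4.568 ppm.
FC to add: 4.568 − 0.3 = 4.268 mg/L as Cl₂.
Cl₂ equivalent: 4.268 mg/L × 767,000 L = 3274 g.
Product at 9.1% available Cl: 3274 / 0.091 = 35,970 g.
Volume: 35,970 g ÷ 1.18 g/mL = 30,490 mL.

30.5 L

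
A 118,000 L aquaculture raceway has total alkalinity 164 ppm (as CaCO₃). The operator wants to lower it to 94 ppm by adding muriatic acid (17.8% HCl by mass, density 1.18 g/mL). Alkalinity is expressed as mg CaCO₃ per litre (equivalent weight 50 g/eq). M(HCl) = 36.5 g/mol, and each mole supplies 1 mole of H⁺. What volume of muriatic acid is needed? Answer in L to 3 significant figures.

28.7 L

Alkalinity to neutralize: (164 − 94) = 70 mg/L as CaCO₃ × 118,000 L = 8260 g as CaCO₃.
Equivalents of H⁺ required: 8260 ÷ 50 g/eq = 165.2 eq = 165.2 mol HCl.
Mass of HCl: 165.2 × 36.5 = 6030 g.
Mass of 17.8% solution: 6030 / 0.178 = 33,880 g.
Volume: 33,880 g ÷ 1.18 g/mL = 28,710 mL.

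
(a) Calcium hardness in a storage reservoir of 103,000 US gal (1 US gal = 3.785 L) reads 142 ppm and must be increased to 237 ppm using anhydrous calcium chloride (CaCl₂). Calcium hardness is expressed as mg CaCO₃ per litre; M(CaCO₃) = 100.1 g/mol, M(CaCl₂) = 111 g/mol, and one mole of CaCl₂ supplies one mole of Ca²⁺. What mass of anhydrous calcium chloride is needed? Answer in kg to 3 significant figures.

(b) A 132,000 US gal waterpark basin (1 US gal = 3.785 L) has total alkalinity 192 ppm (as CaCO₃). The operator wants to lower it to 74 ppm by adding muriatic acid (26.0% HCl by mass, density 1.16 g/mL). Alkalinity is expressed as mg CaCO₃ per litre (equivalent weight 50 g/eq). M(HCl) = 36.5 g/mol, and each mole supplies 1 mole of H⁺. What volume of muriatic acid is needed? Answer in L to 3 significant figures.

(a) Volume: 103,000 US gal × 3.785 L/gal = 389,855 L.
(a) Hardness to add: (237 − 142) = 95 mg/L as CaCO₃ × 389,855 L = 37,040 g as CaCO₃.
(a) Moles of Ca²⁺ (1 mol Ca²⁺ ≡ 1 mol CaCO₃): 37,040 / 100.1 g/mol = 370 mol.
(a) Mass of CaCl₂: 370 × 111 = 41,070 g.

(b) Volume: 132,000 US gal × 3.785 L/gal = 499,620 L.
(b) Alkalinity to neutralize: (192 − 74) = 118 mg/L as CaCO₃ × 499,620 L = 58,960 g as CaCO₃.
(b) Equivalents of H⁺ required: 58,960 ÷ 50 g/eq = 1179 eq = 1179 mol HCl.
(b) Mass of HCl: 1179 × 36.5 = 43,040 g.
(b) Mass of 26.0% solution: 43,040 / 0.26 = 165,500 g.
(b) Volume: 165,500 g ÷ 1.16 g/mL = 142,700 mL.

(a) 41.1 kg; (b) 143 L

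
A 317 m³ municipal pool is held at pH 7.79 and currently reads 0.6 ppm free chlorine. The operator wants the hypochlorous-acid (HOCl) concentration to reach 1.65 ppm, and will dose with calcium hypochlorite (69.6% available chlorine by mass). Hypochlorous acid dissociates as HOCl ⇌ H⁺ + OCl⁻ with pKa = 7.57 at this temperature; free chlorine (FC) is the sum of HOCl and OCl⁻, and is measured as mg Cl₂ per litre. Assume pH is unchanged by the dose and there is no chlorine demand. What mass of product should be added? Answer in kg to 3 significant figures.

1.73 kg

Volume: 317 m³ = 317,000 L.
[OCl⁻]/[HOCl] = 10^(pH − pKa) = 10^(7.79 − 7.57) = 1.66; fraction as HOCl = 1/(1 + 1.66) = 0.376.
Free chlorine required for 1.65 ppm HOCl: 1.65 / 0.376 = 4.388 ppm.
FC to add: 4.388 − 0.6 = 3.788 mg/L as Cl₂.
Cl₂ equivalent: 3.788 mg/L × 317,000 L = 1201 g.
Product at 69.6% available Cl: 1201 / 0.696 = 1725 g.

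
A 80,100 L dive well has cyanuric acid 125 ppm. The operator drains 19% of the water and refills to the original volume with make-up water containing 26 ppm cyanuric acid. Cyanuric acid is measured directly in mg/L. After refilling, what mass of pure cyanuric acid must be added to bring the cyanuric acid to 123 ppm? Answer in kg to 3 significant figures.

After draining 19% and refilling: 125 × 0.81 + 26 × 0.19 = 106.19 ppm.
Deficit to target: 123 − 106.19 = 16.81 mg/L.
Mass: 16.81 mg/L × 80,100 L = 1346 g cyanuric acid.

1.35 kg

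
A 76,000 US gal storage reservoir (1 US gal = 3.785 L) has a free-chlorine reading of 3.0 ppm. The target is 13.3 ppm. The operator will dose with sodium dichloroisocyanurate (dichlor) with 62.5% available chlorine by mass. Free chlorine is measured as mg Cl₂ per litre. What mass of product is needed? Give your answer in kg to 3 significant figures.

4.74 kg

Volume: 76,000 US gal × 3.785 L/gal = 287,660 L.
Chlorine deficit: 13.3 − 3.0 = 10.3 ppm = 10.3 mg/L as Cl₂.
Cl₂ equivalent needed: 10.3 mg/L × 287,660 L = 2,963,000 mg = 2963 g.
Product at 62.5% available chlorine: 2963 / 0.625 = 4741 g.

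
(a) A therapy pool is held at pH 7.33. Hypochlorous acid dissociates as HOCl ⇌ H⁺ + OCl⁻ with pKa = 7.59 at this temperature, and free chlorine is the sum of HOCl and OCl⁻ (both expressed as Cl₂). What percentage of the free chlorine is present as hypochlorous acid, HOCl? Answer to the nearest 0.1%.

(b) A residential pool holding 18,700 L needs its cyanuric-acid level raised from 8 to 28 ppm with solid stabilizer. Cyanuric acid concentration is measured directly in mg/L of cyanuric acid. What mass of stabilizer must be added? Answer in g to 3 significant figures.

(a) 64.5%; (b) 374 g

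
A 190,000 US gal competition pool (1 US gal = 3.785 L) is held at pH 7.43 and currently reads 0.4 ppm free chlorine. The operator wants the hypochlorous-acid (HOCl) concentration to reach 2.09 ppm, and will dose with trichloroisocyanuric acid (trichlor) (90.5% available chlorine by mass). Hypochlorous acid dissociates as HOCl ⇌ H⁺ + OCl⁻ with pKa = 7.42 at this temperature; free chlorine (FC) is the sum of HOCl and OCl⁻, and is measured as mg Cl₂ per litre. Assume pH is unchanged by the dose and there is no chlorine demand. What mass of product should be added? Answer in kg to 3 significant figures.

3.04 kg

Volume: 190,000 US gal × 3.785 L/gal = 719,150 L.
[OCl⁻]/[HOCl] = 10^(pH − pKa) = 10^(7.43 − 7.42) = 1.023; fraction as HOCl = 1/(1 + 1.023) = 0.4942.
Free chlorine required for 2.09 ppm HOCl: 2.09 / 0.4942 = 4.229 ppm.
FC to add: 4.229 − 0.4 = 3.829 mg/L as Cl₂.
Cl₂ equivalent: 3.829 mg/L × 719,150 L = 2753 g.
Product at 90.5% available Cl: 2753 / 0.905 = 3042 g.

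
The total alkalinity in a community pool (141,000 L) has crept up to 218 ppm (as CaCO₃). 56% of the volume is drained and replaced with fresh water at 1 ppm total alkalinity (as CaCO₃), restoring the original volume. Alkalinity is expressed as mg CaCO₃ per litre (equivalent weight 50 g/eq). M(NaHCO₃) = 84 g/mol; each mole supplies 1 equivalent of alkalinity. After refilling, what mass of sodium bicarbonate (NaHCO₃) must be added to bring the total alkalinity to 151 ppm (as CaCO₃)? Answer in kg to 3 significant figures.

12.9 kg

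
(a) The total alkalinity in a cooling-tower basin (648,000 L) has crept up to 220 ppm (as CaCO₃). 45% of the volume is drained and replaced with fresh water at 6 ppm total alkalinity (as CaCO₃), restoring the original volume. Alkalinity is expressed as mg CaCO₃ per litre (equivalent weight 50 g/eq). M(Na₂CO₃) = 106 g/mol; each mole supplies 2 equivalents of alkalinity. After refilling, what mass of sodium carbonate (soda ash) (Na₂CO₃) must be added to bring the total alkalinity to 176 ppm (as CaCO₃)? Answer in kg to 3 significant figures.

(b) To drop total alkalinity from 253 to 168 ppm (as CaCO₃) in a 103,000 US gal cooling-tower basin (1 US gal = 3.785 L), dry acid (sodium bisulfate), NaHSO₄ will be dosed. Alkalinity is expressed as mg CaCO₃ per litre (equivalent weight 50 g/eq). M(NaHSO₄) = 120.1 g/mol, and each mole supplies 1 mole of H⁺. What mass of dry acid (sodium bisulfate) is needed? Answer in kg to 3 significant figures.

(a) 35.9 kg; (b) 79.6 kg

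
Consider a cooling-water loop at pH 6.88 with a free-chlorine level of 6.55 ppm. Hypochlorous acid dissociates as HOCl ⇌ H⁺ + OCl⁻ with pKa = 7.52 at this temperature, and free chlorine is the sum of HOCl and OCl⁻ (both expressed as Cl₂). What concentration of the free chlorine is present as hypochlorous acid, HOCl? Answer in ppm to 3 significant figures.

5.33 ppm

[OCl⁻]/[HOCl] = 10^(pH − pKa) = 10^(6.88 − 7.52) = 10^-0.64 = 0.2291.
Fraction as HOCl = 1 / (1 + 0.2291) = 0.8136.
HOCl = 0.8136 × 6.55 ppm = 5.329 ppm.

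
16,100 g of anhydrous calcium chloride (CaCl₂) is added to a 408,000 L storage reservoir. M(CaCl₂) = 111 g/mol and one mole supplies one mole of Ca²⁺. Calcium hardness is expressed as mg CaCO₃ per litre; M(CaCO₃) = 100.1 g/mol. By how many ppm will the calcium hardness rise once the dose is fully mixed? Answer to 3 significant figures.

Moles of Ca²⁺: 16,100 g ÷ 111 g/mol = 145 mol.
As CaCO₃: 145 mol × 100.1 g/mol = 14,520 g.
Rise: 14,520 g / 408,000 L × 1000 = 35.59 mg/L.

35.6 ppm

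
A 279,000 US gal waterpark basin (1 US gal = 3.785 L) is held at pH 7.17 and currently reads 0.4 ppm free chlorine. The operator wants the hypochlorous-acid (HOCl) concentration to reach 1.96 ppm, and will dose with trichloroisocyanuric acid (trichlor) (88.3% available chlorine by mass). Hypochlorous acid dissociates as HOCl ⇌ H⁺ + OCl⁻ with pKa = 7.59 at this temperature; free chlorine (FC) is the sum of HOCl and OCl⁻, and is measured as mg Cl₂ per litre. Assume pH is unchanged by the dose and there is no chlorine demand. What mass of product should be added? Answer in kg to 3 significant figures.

2.76 kg

Volume: 279,000 US gal × 3.785 L/gal = 1,056,015 L.
[OCl⁻]/[HOCl] = 10^(pH − pKa) = 10^(7.17 − 7.59) = 0.3802; fraction as HOCl = 1/(1 + 0.3802) = 0.7245.
Free chlorine required for 1.96 ppm HOCl: 1.96 / 0.7245 = 2.705 ppm.
FC to add: 2.705 − 0.4 = 2.305 mg/L as Cl₂.
Cl₂ equivalent: 2.305 mg/L × 1,056,015 L = 2434 g.
Product at 88.3% available Cl: 2434 / 0.883 = 2757 g.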